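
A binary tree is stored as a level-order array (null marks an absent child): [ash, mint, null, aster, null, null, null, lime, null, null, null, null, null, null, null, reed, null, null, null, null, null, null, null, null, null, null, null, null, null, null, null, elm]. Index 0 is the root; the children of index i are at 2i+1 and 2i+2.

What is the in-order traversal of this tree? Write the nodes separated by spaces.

elm reed lime aster mint ash

In-order visits the left subtree, then the node, then the right subtree.
At ash: go left to mint.
  At mint: go left to aster.
    At aster: go left to lime.
      At lime: go left to reed.
        At reed: go left to elm.
          elm is a leaf — visit elm.
        Visit reed.
        At reed: no right child.
      Visit lime.
      At lime: no right child.
    Visit aster.
    At aster: no right child.
  Visit mint.
  At mint: no right child.
Visit ash.
At ash: no right child.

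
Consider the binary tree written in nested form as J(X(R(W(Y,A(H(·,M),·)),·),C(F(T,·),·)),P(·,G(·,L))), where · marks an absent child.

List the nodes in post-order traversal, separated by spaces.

Post-order visits the left subtree, then the right subtree, then the node.
At J: go left to X.
  At X: go left to R.
    At R: go left to W.
      At W: go left to Y.
        Y is a leaf — visit Y.
      At W: go right to A.
        At A: go left to H.
          At H: no left child.
          At H: go right to M.
            M is a leaf — visit M.
          Visit H.
        At A: no right child.
        Visit A.
      Visit W.
    At R: no right child.
    Visit R.
  At X: go right to C.
    At C: go left to F.
      At F: go left to T.
        T is a leaf — visit T.
      At F: no right child.
      Visit F.
    At C: no right child.
    Visit C.
  Visit X.
At J: go right to P.
  At P: no left child.
  At P: go right to G.
    At G: no left child.
    At G: go right to L.
      L is a leaf — visit L.
    Visit G.
  Visit P.
Visit J.

Y M H A W R T F C X L G P J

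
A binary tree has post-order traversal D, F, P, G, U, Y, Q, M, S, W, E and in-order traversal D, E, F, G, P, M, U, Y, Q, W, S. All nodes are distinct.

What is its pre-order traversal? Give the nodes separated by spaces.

E D W M G F P Q Y U S

The last element of post-order is the root; it splits in-order into left and right subtrees.
Root E: left subtree has 1 node {D}, right has 9 {F, G, P, M, U, Y, Q, W, S}.
  Root W: left subtree has 7 nodes {F, G, P, M, U, Y, Q}, right has 1 {S}.
    Root M: left subtree has 3 nodes {F, G, P}, right has 3 {U, Y, Q}.
      Root G: left subtree has 1 node {F}, right has 1 {P}.
      Root Q: left subtree has 2 nodes {U, Y}, right has 0 { }.
        Root Y: left subtree has 1 node {U}, right has 0 { }.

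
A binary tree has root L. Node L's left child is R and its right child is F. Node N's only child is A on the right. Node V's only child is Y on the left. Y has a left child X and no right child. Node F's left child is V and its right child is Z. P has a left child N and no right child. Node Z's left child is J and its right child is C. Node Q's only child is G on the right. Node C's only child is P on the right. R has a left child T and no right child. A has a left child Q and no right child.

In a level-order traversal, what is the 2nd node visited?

R

Level-order visits nodes level by level from the root, left to right within each level.
Level 0: L
Level 1: R, F
Level 2: T, V, Z
Level 3: Y, J, C
Level 4: X, P
Level 5: N
Level 6: A
Level 7: Q
Level 8: G
Full level-order sequence: L, R, F, T, V, Z, Y, J, C, X, P, N, A, Q, G.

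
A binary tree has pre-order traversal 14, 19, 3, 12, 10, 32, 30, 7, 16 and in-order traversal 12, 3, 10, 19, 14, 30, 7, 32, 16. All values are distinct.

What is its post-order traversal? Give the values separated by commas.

12, 10, 3, 19, 7, 30, 16, 32, 14

The first element of pre-order is the root; it splits in-order into left and right subtrees.
Root 14: left subtree has 4 nodes {12, 3, 10, 19}, right has 4 {30, 7, 32, 16}.
  Root 19: left subtree has 3 nodes {12, 3, 10}, right has 0 { }.
    Root 3: left subtree has 1 node {12}, right has 1 {10}.
  Root 32: left subtree has 2 nodes {30, 7}, right has 1 {16}.
    Root 30: left subtree has 0 nodes { }, right has 1 {7}.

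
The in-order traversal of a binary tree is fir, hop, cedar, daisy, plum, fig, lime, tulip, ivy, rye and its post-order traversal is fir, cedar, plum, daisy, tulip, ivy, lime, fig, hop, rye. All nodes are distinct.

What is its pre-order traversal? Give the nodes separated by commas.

rye, hop, fir, fig, daisy, cedar, plum, lime, ivy, tulip

The last element of post-order is the root; it splits in-order into left and right subtrees.
Root rye: left subtree has 9 nodes {fir, hop, cedar, daisy, plum, fig, lime, tulip, ivy}, right has 0 { }.
  Root hop: left subtree has 1 node {fir}, right has 7 {cedar, daisy, plum, fig, lime, tulip, ivy}.
    Root fig: left subtree has 3 nodes {cedar, daisy, plum}, right has 3 {lime, tulip, ivy}.
      Root daisy: left subtree has 1 node {cedar}, right has 1 {plum}.
      Root lime: left subtree has 0 nodes { }, right has 2 {tulip, ivy}.
        Root ivy: left subtree has 1 node {tulip}, right has 0 { }.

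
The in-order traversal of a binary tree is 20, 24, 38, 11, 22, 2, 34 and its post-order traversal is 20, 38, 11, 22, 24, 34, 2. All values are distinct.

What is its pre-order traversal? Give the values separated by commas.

2, 24, 20, 22, 11, 38, 34

The last element of post-order is the root; it splits in-order into left and right subtrees.
Root 2: left subtree has 5 nodes {20, 24, 38, 11, 22}, right has 1 {34}.
  Root 24: left subtree has 1 node {20}, right has 3 {38, 11, 22}.
    Root 22: left subtree has 2 nodes {38, 11}, right has 0 { }.
      Root 11: left subtree has 1 node {38}, right has 0 { }.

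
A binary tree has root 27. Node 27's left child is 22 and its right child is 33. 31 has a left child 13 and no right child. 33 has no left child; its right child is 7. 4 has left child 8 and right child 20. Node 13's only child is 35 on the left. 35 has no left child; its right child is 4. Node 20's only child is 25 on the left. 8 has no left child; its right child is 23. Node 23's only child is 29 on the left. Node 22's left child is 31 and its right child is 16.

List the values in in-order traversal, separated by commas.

35, 8, 29, 23, 4, 25, 20, 13, 31, 22, 16, 27, 33, 7

In-order visits the left subtree, then the node, then the right subtree.
At 27: go left to 22.
  At 22: go left to 31.
    At 31: go left to 13.
      At 13: go left to 35.
        At 35: no left child.
        Visit 35.
        At 35: go right to 4.
          At 4: go left to 8.
            At 8: no left child.
            Visit 8.
            At 8: go right to 23.
              At 23: go left to 29.
                29 is a leaf — visit 29.
              Visit 23.
              At 23: no right child.
          Visit 4.
          At 4: go right to 20.
            At 20: go left to 25.
              25 is a leaf — visit 25.
            Visit 20.
            At 20: no right child.
      Visit 13.
      At 13: no right child.
    Visit 31.
    At 31: no right child.
  Visit 22.
  At 22: go right to 16.
    16 is a leaf — visit 16.
Visit 27.
At 27: go right to 33.
  At 33: no left child.
  Visit 33.
  At 33: go right to 7.
    7 is a leaf — visit 7.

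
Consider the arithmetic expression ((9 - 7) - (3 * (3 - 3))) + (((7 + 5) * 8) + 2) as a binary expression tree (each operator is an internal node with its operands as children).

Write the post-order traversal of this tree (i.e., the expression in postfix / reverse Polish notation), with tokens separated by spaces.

Post-order on an expression tree gives postfix notation: for each operator, emit left operand, right operand, then the operator.

9 7 - 3 3 3 - * - 7 5 + 8 * 2 + +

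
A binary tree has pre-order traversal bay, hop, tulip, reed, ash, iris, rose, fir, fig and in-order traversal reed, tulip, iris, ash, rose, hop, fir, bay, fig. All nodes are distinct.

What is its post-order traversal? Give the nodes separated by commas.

reed, iris, rose, ash, tulip, fir, hop, fig, bay

The first element of pre-order is the root; it splits in-order into left and right subtrees.
Root bay: left subtree has 7 nodes {reed, tulip, iris, ash, rose, hop, fir}, right has 1 {fig}.
  Root hop: left subtree has 5 nodes {reed, tulip, iris, ash, rose}, right has 1 {fir}.
    Root tulip: left subtree has 1 node {reed}, right has 3 {iris, ash, rose}.
      Root ash: left subtree has 1 node {iris}, right has 1 {rose}.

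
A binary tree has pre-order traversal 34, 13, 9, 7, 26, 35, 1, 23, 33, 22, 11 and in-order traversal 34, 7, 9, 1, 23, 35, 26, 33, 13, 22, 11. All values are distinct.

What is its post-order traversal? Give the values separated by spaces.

The first element of pre-order is the root; it splits in-order into left and right subtrees.
Root 34: left subtree has 0 nodes { }, right has 10 {7, 9, 1, 23, 35, 26, 33, 13, 22, 11}.
  Root 13: left subtree has 7 nodes {7, 9, 1, 23, 35, 26, 33}, right has 2 {22, 11}.
    Root 9: left subtree has 1 node {7}, right has 5 {1, 23, 35, 26, 33}.
      Root 26: left subtree has 3 nodes {1, 23, 35}, right has 1 {33}.
        Root 35: left subtree has 2 nodes {1, 23}, right has 0 { }.
          Root 1: left subtree has 0 nodes { }, right has 1 {23}.
    Root 22: left subtree has 0 nodes { }, right has 1 {11}.

7 23 1 35 33 26 9 11 22 13 34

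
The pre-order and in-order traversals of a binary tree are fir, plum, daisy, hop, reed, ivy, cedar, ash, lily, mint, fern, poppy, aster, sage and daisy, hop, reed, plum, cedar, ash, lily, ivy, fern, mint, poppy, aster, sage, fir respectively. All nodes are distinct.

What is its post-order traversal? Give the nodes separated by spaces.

The first element of pre-order is the root; it splits in-order into left and right subtrees.
Root fir: left subtree has 13 nodes {daisy, hop, reed, plum, cedar, ash, lily, ivy, fern, mint, poppy, aster, sage}, right has 0 { }.
  Root plum: left subtree has 3 nodes {daisy, hop, reed}, right has 9 {cedar, ash, lily, ivy, fern, mint, poppy, aster, sage}.
    Root daisy: left subtree has 0 nodes { }, right has 2 {hop, reed}.
      Root hop: left subtree has 0 nodes { }, right has 1 {reed}.
    Root ivy: left subtree has 3 nodes {cedar, ash, lily}, right has 5 {fern, mint, poppy, aster, sage}.
      Root cedar: left subtree has 0 nodes { }, right has 2 {ash, lily}.
        Root ash: left subtree has 0 nodes { }, right has 1 {lily}.
      Root mint: left subtree has 1 node {fern}, right has 3 {poppy, aster, sage}.
        Root poppy: left subtree has 0 nodes { }, right has 2 {aster, sage}.
          Root aster: left subtree has 0 nodes { }, right has 1 {sage}.

reed hop daisy lily ash cedar fern sage aster poppy mint ivy plum fir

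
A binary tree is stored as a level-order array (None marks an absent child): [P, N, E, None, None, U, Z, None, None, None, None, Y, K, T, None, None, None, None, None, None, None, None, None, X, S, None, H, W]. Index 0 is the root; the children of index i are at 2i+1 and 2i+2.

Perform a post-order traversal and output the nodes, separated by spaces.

N X S Y H K U W T Z E P

Post-order visits the left subtree, then the right subtree, then the node.
At P: go left to N.
  N is a leaf — visit N.
At P: go right to E.
  At E: go left to U.
    At U: go left to Y.
      At Y: go left to X.
        X is a leaf — visit X.
      At Y: go right to S.
        S is a leaf — visit S.
      Visit Y.
    At U: go right to K.
      At K: no left child.
      At K: go right to H.
        H is a leaf — visit H.
      Visit K.
    Visit U.
  At E: go right to Z.
    At Z: go left to T.
      At T: go left to W.
        W is a leaf — visit W.
      At T: no right child.
      Visit T.
    At Z: no right child.
    Visit Z.
  Visit E.
Visit P.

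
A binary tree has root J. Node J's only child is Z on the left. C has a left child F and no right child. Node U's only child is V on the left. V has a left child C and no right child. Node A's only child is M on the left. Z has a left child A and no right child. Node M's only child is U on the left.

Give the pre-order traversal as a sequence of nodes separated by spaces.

J Z A M U V C F

Pre-order visits the node, then its left subtree, then its right subtree.
Visit J.
At J: go left to Z.
  Visit Z.
  At Z: go left to A.
    Visit A.
    At A: go left to M.
      Visit M.
      At M: go left to U.
        Visit U.
        At U: go left to V.
          Visit V.
          At V: go left to C.
            Visit C.
            At C: go left to F.
              F is a leaf — visit F.
            At C: no right child.
          At V: no right child.
        At U: no right child.
      At M: no right child.
    At A: no right child.
  At Z: no right child.
At J: no right child.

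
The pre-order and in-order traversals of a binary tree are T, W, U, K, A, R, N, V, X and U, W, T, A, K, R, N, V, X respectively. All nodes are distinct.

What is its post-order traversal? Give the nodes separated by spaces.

The first element of pre-order is the root; it splits in-order into left and right subtrees.
Root T: left subtree has 2 nodes {U, W}, right has 6 {A, K, R, N, V, X}.
  Root W: left subtree has 1 node {U}, right has 0 { }.
  Root K: left subtree has 1 node {A}, right has 4 {R, N, V, X}.
    Root R: left subtree has 0 nodes { }, right has 3 {N, V, X}.
      Root N: left subtree has 0 nodes { }, right has 2 {V, X}.
        Root V: left subtree has 0 nodes { }, right has 1 {X}.

U W A X V N R K T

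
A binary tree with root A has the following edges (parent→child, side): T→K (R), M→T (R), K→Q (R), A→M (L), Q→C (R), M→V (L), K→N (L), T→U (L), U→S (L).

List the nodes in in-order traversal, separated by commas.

In-order visits the left subtree, then the node, then the right subtree.
At A: go left to M.
  At M: go left to V.
    V is a leaf — visit V.
  Visit M.
  At M: go right to T.
    At T: go left to U.
      At U: go left to S.
        S is a leaf — visit S.
      Visit U.
      At U: no right child.
    Visit T.
    At T: go right to K.
      At K: go left to N.
        N is a leaf — visit N.
      Visit K.
      At K: go right to Q.
        At Q: no left child.
        Visit Q.
        At Q: go right to C.
          C is a leaf — visit C.
Visit A.
At A: no right child.

V, M, S, U, T, N, K, Q, C, A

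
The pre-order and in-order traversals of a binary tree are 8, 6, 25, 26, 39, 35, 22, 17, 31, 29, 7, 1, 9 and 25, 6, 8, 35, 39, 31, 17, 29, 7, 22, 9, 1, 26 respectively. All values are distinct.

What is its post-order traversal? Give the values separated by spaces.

The first element of pre-order is the root; it splits in-order into left and right subtrees.
Root 8: left subtree has 2 nodes {25, 6}, right has 10 {35, 39, 31, 17, 29, 7, 22, 9, 1, 26}.
  Root 6: left subtree has 1 node {25}, right has 0 { }.
  Root 26: left subtree has 9 nodes {35, 39, 31, 17, 29, 7, 22, 9, 1}, right has 0 { }.
    Root 39: left subtree has 1 node {35}, right has 7 {31, 17, 29, 7, 22, 9, 1}.
      Root 22: left subtree has 4 nodes {31, 17, 29, 7}, right has 2 {9, 1}.
        Root 17: left subtree has 1 node {31}, right has 2 {29, 7}.
          Root 29: left subtree has 0 nodes { }, right has 1 {7}.
        Root 1: left subtree has 1 node {9}, right has 0 { }.

25 6 35 31 7 29 17 9 1 22 39 26 8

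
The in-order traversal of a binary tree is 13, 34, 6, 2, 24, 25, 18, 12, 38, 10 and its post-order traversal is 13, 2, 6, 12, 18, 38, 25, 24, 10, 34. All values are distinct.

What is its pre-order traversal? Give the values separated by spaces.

34 13 10 24 6 2 25 38 18 12

The last element of post-order is the root; it splits in-order into left and right subtrees.
Root 34: left subtree has 1 node {13}, right has 8 {6, 2, 24, 25, 18, 12, 38, 10}.
  Root 10: left subtree has 7 nodes {6, 2, 24, 25, 18, 12, 38}, right has 0 { }.
    Root 24: left subtree has 2 nodes {6, 2}, right has 4 {25, 18, 12, 38}.
      Root 6: left subtree has 0 nodes { }, right has 1 {2}.
      Root 25: left subtree has 0 nodes { }, right has 3 {18, 12, 38}.
        Root 38: left subtree has 2 nodes {18, 12}, right has 0 { }.
          Root 18: left subtree has 0 nodes { }, right has 1 {12}.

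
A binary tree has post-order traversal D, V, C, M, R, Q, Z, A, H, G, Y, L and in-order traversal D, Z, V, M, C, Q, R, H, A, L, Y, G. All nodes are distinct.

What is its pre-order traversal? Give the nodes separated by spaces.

L H Z D Q M V C R A Y G

The last element of post-order is the root; it splits in-order into left and right subtrees.
Root L: left subtree has 9 nodes {D, Z, V, M, C, Q, R, H, A}, right has 2 {Y, G}.
  Root H: left subtree has 7 nodes {D, Z, V, M, C, Q, R}, right has 1 {A}.
    Root Z: left subtree has 1 node {D}, right has 5 {V, M, C, Q, R}.
      Root Q: left subtree has 3 nodes {V, M, C}, right has 1 {R}.
        Root M: left subtree has 1 node {V}, right has 1 {C}.
  Root Y: left subtree has 0 nodes { }, right has 1 {G}.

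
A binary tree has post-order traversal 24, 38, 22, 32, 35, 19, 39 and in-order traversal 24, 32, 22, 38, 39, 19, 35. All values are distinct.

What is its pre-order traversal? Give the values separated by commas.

39, 32, 24, 22, 38, 19, 35

The last element of post-order is the root; it splits in-order into left and right subtrees.
Root 39: left subtree has 4 nodes {24, 32, 22, 38}, right has 2 {19, 35}.
  Root 32: left subtree has 1 node {24}, right has 2 {22, 38}.
    Root 22: left subtree has 0 nodes { }, right has 1 {38}.
  Root 19: left subtree has 0 nodes { }, right has 1 {35}.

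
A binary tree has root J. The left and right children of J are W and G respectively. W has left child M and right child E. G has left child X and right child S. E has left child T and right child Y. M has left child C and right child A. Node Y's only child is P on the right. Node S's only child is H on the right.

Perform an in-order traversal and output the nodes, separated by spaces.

In-order visits the left subtree, then the node, then the right subtree.
At J: go left to W.
  At W: go left to M.
    At M: go left to C.
      C is a leaf — visit C.
    Visit M.
    At M: go right to A.
      A is a leaf — visit A.
  Visit W.
  At W: go right to E.
    At E: go left to T.
      T is a leaf — visit T.
    Visit E.
    At E: go right to Y.
      At Y: no left child.
      Visit Y.
      At Y: go right to P.
        P is a leaf — visit P.
Visit J.
At J: go right to G.
  At G: go left to X.
    X is a leaf — visit X.
  Visit G.
  At G: go right to S.
    At S: no left child.
    Visit S.
    At S: go right to H.
      H is a leaf — visit H.

C M A W T E Y P J X G S H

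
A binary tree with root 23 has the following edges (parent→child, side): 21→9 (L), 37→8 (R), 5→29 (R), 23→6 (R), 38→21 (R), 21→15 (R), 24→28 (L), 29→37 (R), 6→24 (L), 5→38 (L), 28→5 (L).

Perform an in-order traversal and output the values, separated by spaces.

In-order visits the left subtree, then the node, then the right subtree.
At 23: no left child.
Visit 23.
At 23: go right to 6.
  At 6: go left to 24.
    At 24: go left to 28.
      At 28: go left to 5.
        At 5: go left to 38.
          At 38: no left child.
          Visit 38.
          At 38: go right to 21.
            At 21: go left to 9.
              9 is a leaf — visit 9.
            Visit 21.
            At 21: go right to 15.
              15 is a leaf — visit 15.
        Visit 5.
        At 5: go right to 29.
          At 29: no left child.
          Visit 29.
          At 29: go right to 37.
            At 37: no left child.
            Visit 37.
            At 37: go right to 8.
              8 is a leaf — visit 8.
      Visit 28.
      At 28: no right child.
    Visit 24.
    At 24: no right child.
  Visit 6.
  At 6: no right child.

23 38 9 21 15 5 29 37 8 28 24 6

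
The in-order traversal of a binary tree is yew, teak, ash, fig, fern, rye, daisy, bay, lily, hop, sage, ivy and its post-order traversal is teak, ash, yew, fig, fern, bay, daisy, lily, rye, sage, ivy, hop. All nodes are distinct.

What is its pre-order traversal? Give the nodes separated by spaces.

The last element of post-order is the root; it splits in-order into left and right subtrees.
Root hop: left subtree has 9 nodes {yew, teak, ash, fig, fern, rye, daisy, bay, lily}, right has 2 {sage, ivy}.
  Root rye: left subtree has 5 nodes {yew, teak, ash, fig, fern}, right has 3 {daisy, bay, lily}.
    Root fern: left subtree has 4 nodes {yew, teak, ash, fig}, right has 0 { }.
      Root fig: left subtree has 3 nodes {yew, teak, ash}, right has 0 { }.
        Root yew: left subtree has 0 nodes { }, right has 2 {teak, ash}.
          Root ash: left subtree has 1 node {teak}, right has 0 { }.
    Root lily: left subtree has 2 nodes {daisy, bay}, right has 0 { }.
      Root daisy: left subtree has 0 nodes { }, right has 1 {bay}.
  Root ivy: left subtree has 1 node {sage}, right has 0 { }.

hop rye fern fig yew ash teak lily daisy bay ivy sage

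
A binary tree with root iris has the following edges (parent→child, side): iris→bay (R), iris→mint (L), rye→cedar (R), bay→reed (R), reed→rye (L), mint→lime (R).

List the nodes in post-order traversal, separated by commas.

Post-order visits the left subtree, then the right subtree, then the node.
At iris: go left to mint.
  At mint: no left child.
  At mint: go right to lime.
    lime is a leaf — visit lime.
  Visit mint.
At iris: go right to bay.
  At bay: no left child.
  At bay: go right to reed.
    At reed: go left to rye.
      At rye: no left child.
      At rye: go right to cedar.
        cedar is a leaf — visit cedar.
      Visit rye.
    At reed: no right child.
    Visit reed.
  Visit bay.
Visit iris.

lime, mint, cedar, rye, reed, bay, iris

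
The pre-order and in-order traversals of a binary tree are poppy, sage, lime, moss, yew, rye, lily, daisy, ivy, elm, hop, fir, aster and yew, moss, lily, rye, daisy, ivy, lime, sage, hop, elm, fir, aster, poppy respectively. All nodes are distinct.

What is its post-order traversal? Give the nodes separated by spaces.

The first element of pre-order is the root; it splits in-order into left and right subtrees.
Root poppy: left subtree has 12 nodes {yew, moss, lily, rye, daisy, ivy, lime, sage, hop, elm, fir, aster}, right has 0 { }.
  Root sage: left subtree has 7 nodes {yew, moss, lily, rye, daisy, ivy, lime}, right has 4 {hop, elm, fir, aster}.
    Root lime: left subtree has 6 nodes {yew, moss, lily, rye, daisy, ivy}, right has 0 { }.
      Root moss: left subtree has 1 node {yew}, right has 4 {lily, rye, daisy, ivy}.
        Root rye: left subtree has 1 node {lily}, right has 2 {daisy, ivy}.
          Root daisy: left subtree has 0 nodes { }, right has 1 {ivy}.
    Root elm: left subtree has 1 node {hop}, right has 2 {fir, aster}.
      Root fir: left subtree has 0 nodes { }, right has 1 {aster}.

yew lily ivy daisy rye moss lime hop aster fir elm sage poppy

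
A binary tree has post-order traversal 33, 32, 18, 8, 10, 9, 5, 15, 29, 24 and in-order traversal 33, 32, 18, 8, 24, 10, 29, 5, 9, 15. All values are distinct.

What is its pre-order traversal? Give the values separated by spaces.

24 8 18 32 33 29 10 15 5 9

The last element of post-order is the root; it splits in-order into left and right subtrees.
Root 24: left subtree has 4 nodes {33, 32, 18, 8}, right has 5 {10, 29, 5, 9, 15}.
  Root 8: left subtree has 3 nodes {33, 32, 18}, right has 0 { }.
    Root 18: left subtree has 2 nodes {33, 32}, right has 0 { }.
      Root 32: left subtree has 1 node {33}, right has 0 { }.
  Root 29: left subtree has 1 node {10}, right has 3 {5, 9, 15}.
    Root 15: left subtree has 2 nodes {5, 9}, right has 0 { }.
      Root 5: left subtree has 0 nodes { }, right has 1 {9}.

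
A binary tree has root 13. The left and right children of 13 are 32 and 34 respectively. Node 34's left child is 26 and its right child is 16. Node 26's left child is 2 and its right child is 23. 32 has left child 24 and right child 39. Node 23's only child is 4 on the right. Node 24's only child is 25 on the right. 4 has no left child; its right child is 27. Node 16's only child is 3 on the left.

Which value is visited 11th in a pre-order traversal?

27

Pre-order visits the node, then its left subtree, then its right subtree.
Visit 13.
At 13: go left to 32.
  Visit 32.
  At 32: go left to 24.
    Visit 24.
    At 24: no left child.
    At 24: go right to 25.
      25 is a leaf — visit 25.
  At 32: go right to 39.
    39 is a leaf — visit 39.
At 13: go right to 34.
  Visit 34.
  At 34: go left to 26.
    Visit 26.
    At 26: go left to 2.
      2 is a leaf — visit 2.
    At 26: go right to 23.
      Visit 23.
      At 23: no left child.
      At 23: go right to 4.
        Visit 4.
        At 4: no left child.
        At 4: go right to 27.
          27 is a leaf — visit 27.
  At 34: go right to 16.
    Visit 16.
    At 16: go left to 3.
      3 is a leaf — visit 3.
    At 16: no right child.
Full pre-order sequence: 13, 32, 24, 25, 39, 34, 26, 2, 23, 4, 27, 16, 3.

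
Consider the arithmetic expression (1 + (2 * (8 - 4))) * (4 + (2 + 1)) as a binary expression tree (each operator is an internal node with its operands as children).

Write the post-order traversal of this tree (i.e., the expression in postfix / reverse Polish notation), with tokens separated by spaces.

Post-order on an expression tree gives postfix notation: for each operator, emit left operand, right operand, then the operator.

1 2 8 4 - * + 4 2 1 + + *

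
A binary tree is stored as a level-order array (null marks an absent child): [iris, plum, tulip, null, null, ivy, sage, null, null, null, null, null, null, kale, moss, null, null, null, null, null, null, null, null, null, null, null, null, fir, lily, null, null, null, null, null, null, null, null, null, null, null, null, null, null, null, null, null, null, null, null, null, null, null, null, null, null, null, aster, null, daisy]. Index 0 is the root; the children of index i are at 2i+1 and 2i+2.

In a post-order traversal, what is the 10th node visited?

tulip

Post-order visits the left subtree, then the right subtree, then the node.
At iris: go left to plum.
  plum is a leaf — visit plum.
At iris: go right to tulip.
  At tulip: go left to ivy.
    ivy is a leaf — visit ivy.
  At tulip: go right to sage.
    At sage: go left to kale.
      At kale: go left to fir.
        At fir: no left child.
        At fir: go right to aster.
          aster is a leaf — visit aster.
        Visit fir.
      At kale: go right to lily.
        At lily: no left child.
        At lily: go right to daisy.
          daisy is a leaf — visit daisy.
        Visit lily.
      Visit kale.
    At sage: go right to moss.
      moss is a leaf — visit moss.
    Visit sage.
  Visit tulip.
Visit iris.
Full post-order sequence: plum, ivy, aster, fir, daisy, lily, kale, moss, sage, tulip, iris.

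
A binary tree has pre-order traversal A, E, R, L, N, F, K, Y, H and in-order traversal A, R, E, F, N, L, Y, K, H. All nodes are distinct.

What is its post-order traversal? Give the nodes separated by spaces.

R F N Y H K L E A

The first element of pre-order is the root; it splits in-order into left and right subtrees.
Root A: left subtree has 0 nodes { }, right has 8 {R, E, F, N, L, Y, K, H}.
  Root E: left subtree has 1 node {R}, right has 6 {F, N, L, Y, K, H}.
    Root L: left subtree has 2 nodes {F, N}, right has 3 {Y, K, H}.
      Root N: left subtree has 1 node {F}, right has 0 { }.
      Root K: left subtree has 1 node {Y}, right has 1 {H}.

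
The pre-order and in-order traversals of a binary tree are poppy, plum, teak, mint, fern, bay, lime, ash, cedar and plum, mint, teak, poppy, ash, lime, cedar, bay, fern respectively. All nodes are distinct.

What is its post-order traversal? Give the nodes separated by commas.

The first element of pre-order is the root; it splits in-order into left and right subtrees.
Root poppy: left subtree has 3 nodes {plum, mint, teak}, right has 5 {ash, lime, cedar, bay, fern}.
  Root plum: left subtree has 0 nodes { }, right has 2 {mint, teak}.
    Root teak: left subtree has 1 node {mint}, right has 0 { }.
  Root fern: left subtree has 4 nodes {ash, lime, cedar, bay}, right has 0 { }.
    Root bay: left subtree has 3 nodes {ash, lime, cedar}, right has 0 { }.
      Root lime: left subtree has 1 node {ash}, right has 1 {cedar}.

mint, teak, plum, ash, cedar, lime, bay, fern, poppy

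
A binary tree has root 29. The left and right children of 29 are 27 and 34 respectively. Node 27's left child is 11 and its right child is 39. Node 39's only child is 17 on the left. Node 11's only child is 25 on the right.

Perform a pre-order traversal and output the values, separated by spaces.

29 27 11 25 39 17 34

Pre-order visits the node, then its left subtree, then its right subtree.
Visit 29.
At 29: go left to 27.
  Visit 27.
  At 27: go left to 11.
    Visit 11.
    At 11: no left child.
    At 11: go right to 25.
      25 is a leaf — visit 25.
  At 27: go right to 39.
    Visit 39.
    At 39: go left to 17.
      17 is a leaf — visit 17.
    At 39: no right child.
At 29: go right to 34.
  34 is a leaf — visit 34.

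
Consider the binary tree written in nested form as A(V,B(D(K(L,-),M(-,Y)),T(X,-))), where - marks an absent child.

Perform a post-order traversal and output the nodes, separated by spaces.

V L K Y M D X T B A

Post-order visits the left subtree, then the right subtree, then the node.
At A: go left to V.
  V is a leaf — visit V.
At A: go right to B.
  At B: go left to D.
    At D: go left to K.
      At K: go left to L.
        L is a leaf — visit L.
      At K: no right child.
      Visit K.
    At D: go right to M.
      At M: no left child.
      At M: go right to Y.
        Y is a leaf — visit Y.
      Visit M.
    Visit D.
  At B: go right to T.
    At T: go left to X.
      X is a leaf — visit X.
    At T: no right child.
    Visit T.
  Visit B.
Visit A.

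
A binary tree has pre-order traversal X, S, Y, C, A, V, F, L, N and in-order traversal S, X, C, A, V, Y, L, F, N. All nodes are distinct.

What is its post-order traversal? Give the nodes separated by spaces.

The first element of pre-order is the root; it splits in-order into left and right subtrees.
Root X: left subtree has 1 node {S}, right has 7 {C, A, V, Y, L, F, N}.
  Root Y: left subtree has 3 nodes {C, A, V}, right has 3 {L, F, N}.
    Root C: left subtree has 0 nodes { }, right has 2 {A, V}.
      Root A: left subtree has 0 nodes { }, right has 1 {V}.
    Root F: left subtree has 1 node {L}, right has 1 {N}.

S V A C L N F Y X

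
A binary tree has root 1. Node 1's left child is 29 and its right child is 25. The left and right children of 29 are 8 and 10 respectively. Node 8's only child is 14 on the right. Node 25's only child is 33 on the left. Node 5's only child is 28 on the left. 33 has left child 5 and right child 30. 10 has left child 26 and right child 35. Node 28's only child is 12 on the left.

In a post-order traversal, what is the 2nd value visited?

Post-order visits the left subtree, then the right subtree, then the node.
At 1: go left to 29.
  At 29: go left to 8.
    At 8: no left child.
    At 8: go right to 14.
      14 is a leaf — visit 14.
    Visit 8.
  At 29: go right to 10.
    At 10: go left to 26.
      26 is a leaf — visit 26.
    At 10: go right to 35.
      35 is a leaf — visit 35.
    Visit 10.
  Visit 29.
At 1: go right to 25.
  At 25: go left to 33.
    At 33: go left to 5.
      At 5: go left to 28.
        At 28: go left to 12.
          12 is a leaf — visit 12.
        At 28: no right child.
        Visit 28.
      At 5: no right child.
      Visit 5.
    At 33: go right to 30.
      30 is a leaf — visit 30.
    Visit 33.
  At 25: no right child.
  Visit 25.
Visit 1.
Full post-order sequence: 14, 8, 26, 35, 10, 29, 12, 28, 5, 30, 33, 25, 1.

8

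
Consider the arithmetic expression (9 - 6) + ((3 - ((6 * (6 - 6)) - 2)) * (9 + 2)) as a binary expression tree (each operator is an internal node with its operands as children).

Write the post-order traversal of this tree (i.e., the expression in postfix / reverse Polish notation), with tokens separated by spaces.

9 6 - 3 6 6 6 - * 2 - - 9 2 + * +

Post-order on an expression tree gives postfix notation: for each operator, emit left operand, right operand, then the operator.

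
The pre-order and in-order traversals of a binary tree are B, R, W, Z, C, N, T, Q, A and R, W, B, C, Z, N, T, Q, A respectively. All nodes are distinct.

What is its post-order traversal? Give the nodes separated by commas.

The first element of pre-order is the root; it splits in-order into left and right subtrees.
Root B: left subtree has 2 nodes {R, W}, right has 6 {C, Z, N, T, Q, A}.
  Root R: left subtree has 0 nodes { }, right has 1 {W}.
  Root Z: left subtree has 1 node {C}, right has 4 {N, T, Q, A}.
    Root N: left subtree has 0 nodes { }, right has 3 {T, Q, A}.
      Root T: left subtree has 0 nodes { }, right has 2 {Q, A}.
        Root Q: left subtree has 0 nodes { }, right has 1 {A}.

W, R, C, A, Q, T, N, Z, B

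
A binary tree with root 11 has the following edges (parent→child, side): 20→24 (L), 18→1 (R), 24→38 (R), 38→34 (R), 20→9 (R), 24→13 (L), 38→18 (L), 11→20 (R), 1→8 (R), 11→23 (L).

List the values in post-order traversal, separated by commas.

23, 13, 8, 1, 18, 34, 38, 24, 9, 20, 11

Post-order visits the left subtree, then the right subtree, then the node.
At 11: go left to 23.
  23 is a leaf — visit 23.
At 11: go right to 20.
  At 20: go left to 24.
    At 24: go left to 13.
      13 is a leaf — visit 13.
    At 24: go right to 38.
      At 38: go left to 18.
        At 18: no left child.
        At 18: go right to 1.
          At 1: no left child.
          At 1: go right to 8.
            8 is a leaf — visit 8.
          Visit 1.
        Visit 18.
      At 38: go right to 34.
        34 is a leaf — visit 34.
      Visit 38.
    Visit 24.
  At 20: go right to 9.
    9 is a leaf — visit 9.
  Visit 20.
Visit 11.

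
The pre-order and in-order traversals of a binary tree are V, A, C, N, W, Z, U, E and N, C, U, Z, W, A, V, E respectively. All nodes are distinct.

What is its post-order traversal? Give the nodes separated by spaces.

N U Z W C A E V

The first element of pre-order is the root; it splits in-order into left and right subtrees.
Root V: left subtree has 6 nodes {N, C, U, Z, W, A}, right has 1 {E}.
  Root A: left subtree has 5 nodes {N, C, U, Z, W}, right has 0 { }.
    Root C: left subtree has 1 node {N}, right has 3 {U, Z, W}.
      Root W: left subtree has 2 nodes {U, Z}, right has 0 { }.
        Root Z: left subtree has 1 node {U}, right has 0 { }.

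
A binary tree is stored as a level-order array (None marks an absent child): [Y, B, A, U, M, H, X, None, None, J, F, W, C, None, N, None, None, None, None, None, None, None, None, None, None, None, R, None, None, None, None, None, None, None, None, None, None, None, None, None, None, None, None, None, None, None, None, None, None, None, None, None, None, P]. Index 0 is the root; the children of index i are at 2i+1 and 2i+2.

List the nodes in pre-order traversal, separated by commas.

Y, B, U, M, J, F, A, H, W, C, R, P, X, N

Pre-order visits the node, then its left subtree, then its right subtree.
Visit Y.
At Y: go left to B.
  Visit B.
  At B: go left to U.
    U is a leaf — visit U.
  At B: go right to M.
    Visit M.
    At M: go left to J.
      J is a leaf — visit J.
    At M: go right to F.
      F is a leaf — visit F.
At Y: go right to A.
  Visit A.
  At A: go left to H.
    Visit H.
    At H: go left to W.
      W is a leaf — visit W.
    At H: go right to C.
      Visit C.
      At C: no left child.
      At C: go right to R.
        Visit R.
        At R: go left to P.
          P is a leaf — visit P.
        At R: no right child.
  At A: go right to X.
    Visit X.
    At X: no left child.
    At X: go right to N.
      N is a leaf — visit N.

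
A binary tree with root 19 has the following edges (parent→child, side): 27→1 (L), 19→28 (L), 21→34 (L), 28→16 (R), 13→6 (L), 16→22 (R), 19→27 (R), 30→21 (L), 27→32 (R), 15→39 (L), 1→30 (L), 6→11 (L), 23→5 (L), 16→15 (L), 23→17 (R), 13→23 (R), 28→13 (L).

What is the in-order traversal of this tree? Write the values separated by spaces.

In-order visits the left subtree, then the node, then the right subtree.
At 19: go left to 28.
  At 28: go left to 13.
    At 13: go left to 6.
      At 6: go left to 11.
        11 is a leaf — visit 11.
      Visit 6.
      At 6: no right child.
    Visit 13.
    At 13: go right to 23.
      At 23: go left to 5.
        5 is a leaf — visit 5.
      Visit 23.
      At 23: go right to 17.
        17 is a leaf — visit 17.
  Visit 28.
  At 28: go right to 16.
    At 16: go left to 15.
      At 15: go left to 39.
        39 is a leaf — visit 39.
      Visit 15.
      At 15: no right child.
    Visit 16.
    At 16: go right to 22.
      22 is a leaf — visit 22.
Visit 19.
At 19: go right to 27.
  At 27: go left to 1.
    At 1: go left to 30.
      At 30: go left to 21.
        At 21: go left to 34.
          34 is a leaf — visit 34.
        Visit 21.
        At 21: no right child.
      Visit 30.
      At 30: no right child.
    Visit 1.
    At 1: no right child.
  Visit 27.
  At 27: go right to 32.
    32 is a leaf — visit 32.

11 6 13 5 23 17 28 39 15 16 22 19 34 21 30 1 27 32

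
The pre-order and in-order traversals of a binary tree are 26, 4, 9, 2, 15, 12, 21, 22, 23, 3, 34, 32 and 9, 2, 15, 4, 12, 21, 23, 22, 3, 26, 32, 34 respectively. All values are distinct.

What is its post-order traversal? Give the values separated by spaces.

15 2 9 23 3 22 21 12 4 32 34 26

The first element of pre-order is the root; it splits in-order into left and right subtrees.
Root 26: left subtree has 9 nodes {9, 2, 15, 4, 12, 21, 23, 22, 3}, right has 2 {32, 34}.
  Root 4: left subtree has 3 nodes {9, 2, 15}, right has 5 {12, 21, 23, 22, 3}.
    Root 9: left subtree has 0 nodes { }, right has 2 {2, 15}.
      Root 2: left subtree has 0 nodes { }, right has 1 {15}.
    Root 12: left subtree has 0 nodes { }, right has 4 {21, 23, 22, 3}.
      Root 21: left subtree has 0 nodes { }, right has 3 {23, 22, 3}.
        Root 22: left subtree has 1 node {23}, right has 1 {3}.
  Root 34: left subtree has 1 node {32}, right has 0 { }.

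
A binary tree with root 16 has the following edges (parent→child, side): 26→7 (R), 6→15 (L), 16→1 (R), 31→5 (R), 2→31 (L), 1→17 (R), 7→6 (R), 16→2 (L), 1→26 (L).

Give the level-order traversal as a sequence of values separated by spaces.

16 2 1 31 26 17 5 7 6 15

Level-order visits nodes level by level from the root, left to right within each level.
Level 0: 16
Level 1: 2, 1
Level 2: 31, 26, 17
Level 3: 5, 7
Level 4: 6
Level 5: 15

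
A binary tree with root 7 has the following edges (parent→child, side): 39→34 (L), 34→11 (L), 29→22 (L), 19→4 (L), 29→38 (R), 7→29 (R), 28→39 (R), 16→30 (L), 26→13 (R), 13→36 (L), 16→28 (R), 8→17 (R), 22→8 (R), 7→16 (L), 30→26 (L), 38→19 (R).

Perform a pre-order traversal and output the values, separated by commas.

Pre-order visits the node, then its left subtree, then its right subtree.
Visit 7.
At 7: go left to 16.
  Visit 16.
  At 16: go left to 30.
    Visit 30.
    At 30: go left to 26.
      Visit 26.
      At 26: no left child.
      At 26: go right to 13.
        Visit 13.
        At 13: go left to 36.
          36 is a leaf — visit 36.
        At 13: no right child.
    At 30: no right child.
  At 16: go right to 28.
    Visit 28.
    At 28: no left child.
    At 28: go right to 39.
      Visit 39.
      At 39: go left to 34.
        Visit 34.
        At 34: go left to 11.
          11 is a leaf — visit 11.
        At 34: no right child.
      At 39: no right child.
At 7: go right to 29.
  Visit 29.
  At 29: go left to 22.
    Visit 22.
    At 22: no left child.
    At 22: go right to 8.
      Visit 8.
      At 8: no left child.
      At 8: go right to 17.
        17 is a leaf — visit 17.
  At 29: go right to 38.
    Visit 38.
    At 38: no left child.
    At 38: go right to 19.
      Visit 19.
      At 19: go left to 4.
        4 is a leaf — visit 4.
      At 19: no right child.

7, 16, 30, 26, 13, 36, 28, 39, 34, 11, 29, 22, 8, 17, 38, 19, 4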